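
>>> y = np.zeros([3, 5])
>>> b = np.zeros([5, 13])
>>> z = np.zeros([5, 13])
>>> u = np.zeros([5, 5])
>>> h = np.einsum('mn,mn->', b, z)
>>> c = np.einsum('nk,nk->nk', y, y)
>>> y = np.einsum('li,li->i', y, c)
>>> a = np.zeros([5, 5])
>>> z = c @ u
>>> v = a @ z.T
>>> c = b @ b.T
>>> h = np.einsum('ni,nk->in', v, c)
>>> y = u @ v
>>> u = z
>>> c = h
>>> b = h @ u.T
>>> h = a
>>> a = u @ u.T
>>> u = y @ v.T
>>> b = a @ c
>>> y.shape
(5, 3)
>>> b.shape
(3, 5)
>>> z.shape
(3, 5)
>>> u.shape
(5, 5)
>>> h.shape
(5, 5)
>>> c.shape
(3, 5)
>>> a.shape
(3, 3)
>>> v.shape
(5, 3)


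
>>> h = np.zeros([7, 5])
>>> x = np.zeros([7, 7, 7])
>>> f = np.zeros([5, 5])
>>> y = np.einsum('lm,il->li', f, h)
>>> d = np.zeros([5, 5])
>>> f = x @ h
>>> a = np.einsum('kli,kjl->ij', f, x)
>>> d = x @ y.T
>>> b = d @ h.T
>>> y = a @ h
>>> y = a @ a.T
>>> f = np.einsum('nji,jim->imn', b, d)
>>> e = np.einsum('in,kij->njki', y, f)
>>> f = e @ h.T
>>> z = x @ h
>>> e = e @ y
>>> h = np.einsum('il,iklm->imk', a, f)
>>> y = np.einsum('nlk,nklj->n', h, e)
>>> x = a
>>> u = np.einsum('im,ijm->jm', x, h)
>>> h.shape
(5, 7, 7)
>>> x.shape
(5, 7)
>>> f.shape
(5, 7, 7, 7)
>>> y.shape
(5,)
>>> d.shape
(7, 7, 5)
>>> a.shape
(5, 7)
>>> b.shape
(7, 7, 7)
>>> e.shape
(5, 7, 7, 5)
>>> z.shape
(7, 7, 5)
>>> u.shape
(7, 7)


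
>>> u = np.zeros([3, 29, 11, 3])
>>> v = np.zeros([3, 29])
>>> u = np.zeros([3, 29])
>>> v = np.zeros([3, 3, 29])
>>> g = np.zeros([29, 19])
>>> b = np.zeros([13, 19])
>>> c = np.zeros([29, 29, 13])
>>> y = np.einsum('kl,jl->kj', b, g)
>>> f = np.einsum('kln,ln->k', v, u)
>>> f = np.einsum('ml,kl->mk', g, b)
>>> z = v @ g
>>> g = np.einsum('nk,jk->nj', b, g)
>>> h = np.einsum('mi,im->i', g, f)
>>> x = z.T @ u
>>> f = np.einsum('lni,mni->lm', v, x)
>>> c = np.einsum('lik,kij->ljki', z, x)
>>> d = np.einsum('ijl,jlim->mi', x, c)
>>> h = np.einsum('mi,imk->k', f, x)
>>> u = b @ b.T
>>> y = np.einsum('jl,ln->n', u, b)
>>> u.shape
(13, 13)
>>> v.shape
(3, 3, 29)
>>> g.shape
(13, 29)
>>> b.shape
(13, 19)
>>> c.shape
(3, 29, 19, 3)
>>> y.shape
(19,)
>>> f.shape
(3, 19)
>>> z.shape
(3, 3, 19)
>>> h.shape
(29,)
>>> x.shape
(19, 3, 29)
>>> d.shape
(3, 19)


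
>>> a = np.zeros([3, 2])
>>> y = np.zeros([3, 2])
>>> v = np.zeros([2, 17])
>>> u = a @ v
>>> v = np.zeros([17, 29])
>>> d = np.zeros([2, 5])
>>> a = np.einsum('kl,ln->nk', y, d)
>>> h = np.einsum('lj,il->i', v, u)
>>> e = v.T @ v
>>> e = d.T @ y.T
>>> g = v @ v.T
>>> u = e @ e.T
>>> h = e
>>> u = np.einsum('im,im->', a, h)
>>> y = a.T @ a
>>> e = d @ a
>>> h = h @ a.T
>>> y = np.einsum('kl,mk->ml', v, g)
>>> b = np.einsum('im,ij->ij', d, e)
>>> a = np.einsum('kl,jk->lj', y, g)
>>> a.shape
(29, 17)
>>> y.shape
(17, 29)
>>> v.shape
(17, 29)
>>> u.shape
()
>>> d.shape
(2, 5)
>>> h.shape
(5, 5)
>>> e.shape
(2, 3)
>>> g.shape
(17, 17)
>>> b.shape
(2, 3)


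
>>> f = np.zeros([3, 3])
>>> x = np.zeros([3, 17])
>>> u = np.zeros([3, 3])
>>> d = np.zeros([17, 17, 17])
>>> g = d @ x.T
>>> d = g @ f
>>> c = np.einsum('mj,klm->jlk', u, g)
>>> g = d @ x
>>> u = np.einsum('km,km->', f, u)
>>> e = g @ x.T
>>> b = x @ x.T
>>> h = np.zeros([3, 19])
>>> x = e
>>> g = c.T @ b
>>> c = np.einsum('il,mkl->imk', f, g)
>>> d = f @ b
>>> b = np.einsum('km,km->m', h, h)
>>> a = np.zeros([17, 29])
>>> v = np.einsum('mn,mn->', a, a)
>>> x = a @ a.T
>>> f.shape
(3, 3)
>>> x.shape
(17, 17)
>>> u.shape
()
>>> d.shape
(3, 3)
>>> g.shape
(17, 17, 3)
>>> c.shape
(3, 17, 17)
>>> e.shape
(17, 17, 3)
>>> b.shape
(19,)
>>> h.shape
(3, 19)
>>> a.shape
(17, 29)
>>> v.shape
()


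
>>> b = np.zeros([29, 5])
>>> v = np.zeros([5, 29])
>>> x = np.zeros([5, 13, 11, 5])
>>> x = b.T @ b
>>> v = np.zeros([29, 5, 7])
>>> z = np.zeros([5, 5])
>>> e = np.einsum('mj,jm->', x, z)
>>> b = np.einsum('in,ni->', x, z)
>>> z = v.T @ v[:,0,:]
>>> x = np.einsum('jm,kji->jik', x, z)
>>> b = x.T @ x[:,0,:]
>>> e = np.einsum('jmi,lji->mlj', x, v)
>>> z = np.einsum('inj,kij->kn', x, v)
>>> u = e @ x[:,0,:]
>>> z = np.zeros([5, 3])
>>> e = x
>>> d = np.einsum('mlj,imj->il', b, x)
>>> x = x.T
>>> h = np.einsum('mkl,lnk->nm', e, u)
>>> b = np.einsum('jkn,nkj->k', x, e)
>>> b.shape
(7,)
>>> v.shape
(29, 5, 7)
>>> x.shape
(7, 7, 5)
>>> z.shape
(5, 3)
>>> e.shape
(5, 7, 7)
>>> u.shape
(7, 29, 7)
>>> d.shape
(5, 7)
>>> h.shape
(29, 5)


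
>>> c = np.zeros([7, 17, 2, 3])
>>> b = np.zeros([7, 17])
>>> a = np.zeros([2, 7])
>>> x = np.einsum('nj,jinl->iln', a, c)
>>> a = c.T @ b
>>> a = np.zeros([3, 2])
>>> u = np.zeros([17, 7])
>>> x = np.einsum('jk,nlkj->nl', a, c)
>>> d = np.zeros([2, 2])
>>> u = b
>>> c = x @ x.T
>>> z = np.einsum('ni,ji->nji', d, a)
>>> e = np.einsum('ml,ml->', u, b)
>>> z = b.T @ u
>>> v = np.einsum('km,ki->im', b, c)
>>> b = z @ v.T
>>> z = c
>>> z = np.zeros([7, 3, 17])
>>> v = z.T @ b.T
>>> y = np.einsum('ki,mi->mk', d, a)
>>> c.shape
(7, 7)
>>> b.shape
(17, 7)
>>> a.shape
(3, 2)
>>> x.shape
(7, 17)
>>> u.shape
(7, 17)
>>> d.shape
(2, 2)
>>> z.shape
(7, 3, 17)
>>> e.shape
()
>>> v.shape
(17, 3, 17)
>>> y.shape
(3, 2)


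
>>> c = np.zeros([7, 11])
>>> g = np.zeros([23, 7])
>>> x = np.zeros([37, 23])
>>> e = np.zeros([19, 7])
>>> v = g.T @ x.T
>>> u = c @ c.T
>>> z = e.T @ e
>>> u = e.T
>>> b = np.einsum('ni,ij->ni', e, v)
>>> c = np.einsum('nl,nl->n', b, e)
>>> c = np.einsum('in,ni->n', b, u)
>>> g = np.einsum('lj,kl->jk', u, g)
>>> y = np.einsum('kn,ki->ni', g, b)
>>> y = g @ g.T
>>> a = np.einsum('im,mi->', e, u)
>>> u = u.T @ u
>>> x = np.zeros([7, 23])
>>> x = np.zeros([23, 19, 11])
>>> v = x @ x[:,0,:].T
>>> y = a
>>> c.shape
(7,)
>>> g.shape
(19, 23)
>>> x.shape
(23, 19, 11)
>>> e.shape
(19, 7)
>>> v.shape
(23, 19, 23)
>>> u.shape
(19, 19)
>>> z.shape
(7, 7)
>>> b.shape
(19, 7)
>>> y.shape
()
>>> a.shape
()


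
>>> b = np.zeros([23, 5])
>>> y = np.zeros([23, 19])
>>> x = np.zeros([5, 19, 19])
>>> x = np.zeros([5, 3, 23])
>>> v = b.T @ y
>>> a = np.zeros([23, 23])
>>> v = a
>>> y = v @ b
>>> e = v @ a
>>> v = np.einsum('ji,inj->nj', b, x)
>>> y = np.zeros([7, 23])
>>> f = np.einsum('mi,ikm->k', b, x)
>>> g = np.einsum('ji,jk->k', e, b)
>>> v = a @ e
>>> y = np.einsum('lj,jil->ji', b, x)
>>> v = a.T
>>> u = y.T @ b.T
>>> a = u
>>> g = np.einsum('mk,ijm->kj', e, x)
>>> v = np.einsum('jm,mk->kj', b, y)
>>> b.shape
(23, 5)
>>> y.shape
(5, 3)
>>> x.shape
(5, 3, 23)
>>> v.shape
(3, 23)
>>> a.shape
(3, 23)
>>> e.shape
(23, 23)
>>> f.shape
(3,)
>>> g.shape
(23, 3)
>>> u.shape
(3, 23)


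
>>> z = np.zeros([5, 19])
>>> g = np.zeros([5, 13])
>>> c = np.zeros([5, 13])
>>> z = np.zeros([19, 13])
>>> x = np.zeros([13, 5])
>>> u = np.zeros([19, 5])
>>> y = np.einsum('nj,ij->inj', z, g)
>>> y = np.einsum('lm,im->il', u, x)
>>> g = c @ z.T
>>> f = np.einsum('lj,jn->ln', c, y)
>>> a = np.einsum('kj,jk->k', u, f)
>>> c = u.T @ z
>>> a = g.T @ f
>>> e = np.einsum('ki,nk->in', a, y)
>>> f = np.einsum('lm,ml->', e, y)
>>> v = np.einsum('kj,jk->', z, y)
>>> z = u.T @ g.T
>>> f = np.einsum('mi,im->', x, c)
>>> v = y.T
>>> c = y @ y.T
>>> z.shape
(5, 5)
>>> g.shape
(5, 19)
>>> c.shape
(13, 13)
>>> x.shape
(13, 5)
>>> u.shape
(19, 5)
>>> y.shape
(13, 19)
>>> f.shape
()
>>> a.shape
(19, 19)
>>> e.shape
(19, 13)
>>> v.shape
(19, 13)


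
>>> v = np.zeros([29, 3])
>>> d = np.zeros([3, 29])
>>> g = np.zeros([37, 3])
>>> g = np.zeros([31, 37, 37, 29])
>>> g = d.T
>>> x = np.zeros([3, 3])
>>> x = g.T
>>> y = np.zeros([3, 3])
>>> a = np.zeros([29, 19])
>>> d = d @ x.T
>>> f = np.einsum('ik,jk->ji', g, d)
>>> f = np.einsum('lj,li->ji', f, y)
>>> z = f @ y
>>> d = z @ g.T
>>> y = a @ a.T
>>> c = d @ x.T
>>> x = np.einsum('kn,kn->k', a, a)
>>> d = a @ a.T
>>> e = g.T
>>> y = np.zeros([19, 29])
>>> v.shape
(29, 3)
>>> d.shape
(29, 29)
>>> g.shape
(29, 3)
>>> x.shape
(29,)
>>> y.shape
(19, 29)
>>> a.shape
(29, 19)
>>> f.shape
(29, 3)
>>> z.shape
(29, 3)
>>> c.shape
(29, 3)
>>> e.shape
(3, 29)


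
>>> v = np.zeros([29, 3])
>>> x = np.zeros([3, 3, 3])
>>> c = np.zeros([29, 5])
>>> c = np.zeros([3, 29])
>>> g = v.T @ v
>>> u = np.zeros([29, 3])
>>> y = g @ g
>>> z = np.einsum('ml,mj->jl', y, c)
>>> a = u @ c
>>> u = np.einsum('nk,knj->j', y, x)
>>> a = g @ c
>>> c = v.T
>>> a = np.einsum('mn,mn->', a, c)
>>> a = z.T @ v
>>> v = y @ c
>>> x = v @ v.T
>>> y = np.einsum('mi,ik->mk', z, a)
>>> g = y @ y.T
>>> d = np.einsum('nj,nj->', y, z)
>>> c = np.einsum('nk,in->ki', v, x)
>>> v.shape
(3, 29)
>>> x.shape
(3, 3)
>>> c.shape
(29, 3)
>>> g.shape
(29, 29)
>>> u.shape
(3,)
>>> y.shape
(29, 3)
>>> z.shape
(29, 3)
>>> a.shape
(3, 3)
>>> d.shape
()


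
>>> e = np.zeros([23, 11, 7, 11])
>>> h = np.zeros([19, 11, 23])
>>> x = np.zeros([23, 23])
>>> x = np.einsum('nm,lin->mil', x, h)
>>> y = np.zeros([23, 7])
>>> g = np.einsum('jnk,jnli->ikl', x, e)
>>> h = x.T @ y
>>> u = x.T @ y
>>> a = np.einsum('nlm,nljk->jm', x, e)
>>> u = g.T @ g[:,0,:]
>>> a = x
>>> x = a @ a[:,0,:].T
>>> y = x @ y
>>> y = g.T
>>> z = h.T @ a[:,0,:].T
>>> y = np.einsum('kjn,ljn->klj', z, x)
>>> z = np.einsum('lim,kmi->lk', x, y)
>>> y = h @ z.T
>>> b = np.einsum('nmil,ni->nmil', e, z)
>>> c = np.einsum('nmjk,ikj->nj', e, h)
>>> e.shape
(23, 11, 7, 11)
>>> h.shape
(19, 11, 7)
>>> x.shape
(23, 11, 23)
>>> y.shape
(19, 11, 23)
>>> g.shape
(11, 19, 7)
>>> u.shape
(7, 19, 7)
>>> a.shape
(23, 11, 19)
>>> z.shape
(23, 7)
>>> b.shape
(23, 11, 7, 11)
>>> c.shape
(23, 7)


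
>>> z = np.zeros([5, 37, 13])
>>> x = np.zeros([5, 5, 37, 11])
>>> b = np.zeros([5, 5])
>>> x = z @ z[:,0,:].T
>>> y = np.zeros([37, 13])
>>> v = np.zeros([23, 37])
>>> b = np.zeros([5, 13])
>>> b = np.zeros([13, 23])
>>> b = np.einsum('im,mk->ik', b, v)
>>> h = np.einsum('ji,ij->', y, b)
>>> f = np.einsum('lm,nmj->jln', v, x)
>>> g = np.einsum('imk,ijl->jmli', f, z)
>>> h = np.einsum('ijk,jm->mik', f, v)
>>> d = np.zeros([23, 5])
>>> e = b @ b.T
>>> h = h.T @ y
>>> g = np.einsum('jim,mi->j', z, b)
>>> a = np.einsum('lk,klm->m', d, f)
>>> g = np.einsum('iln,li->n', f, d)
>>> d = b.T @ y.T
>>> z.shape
(5, 37, 13)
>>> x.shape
(5, 37, 5)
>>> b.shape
(13, 37)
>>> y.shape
(37, 13)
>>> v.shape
(23, 37)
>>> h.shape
(5, 5, 13)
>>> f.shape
(5, 23, 5)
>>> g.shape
(5,)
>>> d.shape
(37, 37)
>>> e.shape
(13, 13)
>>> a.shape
(5,)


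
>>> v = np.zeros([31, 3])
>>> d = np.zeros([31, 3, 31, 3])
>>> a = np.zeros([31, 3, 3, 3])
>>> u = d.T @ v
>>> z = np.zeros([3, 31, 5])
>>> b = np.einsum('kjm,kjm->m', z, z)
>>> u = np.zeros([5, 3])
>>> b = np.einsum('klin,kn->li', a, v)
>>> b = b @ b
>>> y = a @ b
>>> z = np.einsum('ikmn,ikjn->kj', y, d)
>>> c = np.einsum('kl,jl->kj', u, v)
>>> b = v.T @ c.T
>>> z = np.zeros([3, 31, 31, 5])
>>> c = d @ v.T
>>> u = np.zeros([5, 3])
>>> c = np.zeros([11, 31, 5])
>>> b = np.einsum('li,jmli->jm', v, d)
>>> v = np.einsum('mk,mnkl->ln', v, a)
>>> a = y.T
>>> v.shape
(3, 3)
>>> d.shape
(31, 3, 31, 3)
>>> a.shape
(3, 3, 3, 31)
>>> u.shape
(5, 3)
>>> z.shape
(3, 31, 31, 5)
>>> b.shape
(31, 3)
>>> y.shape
(31, 3, 3, 3)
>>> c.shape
(11, 31, 5)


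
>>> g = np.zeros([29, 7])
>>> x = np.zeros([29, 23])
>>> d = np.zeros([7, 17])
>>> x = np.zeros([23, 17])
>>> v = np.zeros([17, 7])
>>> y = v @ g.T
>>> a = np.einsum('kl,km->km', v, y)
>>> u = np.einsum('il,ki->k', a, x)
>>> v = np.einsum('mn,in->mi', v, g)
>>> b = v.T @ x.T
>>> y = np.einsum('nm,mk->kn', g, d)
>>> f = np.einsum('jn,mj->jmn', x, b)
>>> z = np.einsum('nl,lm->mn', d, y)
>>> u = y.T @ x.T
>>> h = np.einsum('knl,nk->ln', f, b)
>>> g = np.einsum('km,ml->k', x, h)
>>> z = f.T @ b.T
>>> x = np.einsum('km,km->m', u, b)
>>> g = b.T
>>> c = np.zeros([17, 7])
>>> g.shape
(23, 29)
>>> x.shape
(23,)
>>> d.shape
(7, 17)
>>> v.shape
(17, 29)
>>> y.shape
(17, 29)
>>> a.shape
(17, 29)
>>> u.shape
(29, 23)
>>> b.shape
(29, 23)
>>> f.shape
(23, 29, 17)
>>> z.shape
(17, 29, 29)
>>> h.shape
(17, 29)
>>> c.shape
(17, 7)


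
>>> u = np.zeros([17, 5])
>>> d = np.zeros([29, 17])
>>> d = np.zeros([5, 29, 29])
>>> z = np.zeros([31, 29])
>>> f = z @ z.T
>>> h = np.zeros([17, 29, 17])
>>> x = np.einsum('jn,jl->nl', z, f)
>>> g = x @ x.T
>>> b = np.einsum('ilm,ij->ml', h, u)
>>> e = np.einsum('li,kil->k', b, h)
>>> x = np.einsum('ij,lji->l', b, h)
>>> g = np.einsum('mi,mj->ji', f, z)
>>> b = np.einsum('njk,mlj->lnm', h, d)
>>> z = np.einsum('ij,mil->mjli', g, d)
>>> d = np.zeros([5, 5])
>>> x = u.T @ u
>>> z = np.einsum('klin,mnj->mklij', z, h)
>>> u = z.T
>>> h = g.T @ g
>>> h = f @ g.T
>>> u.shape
(17, 29, 31, 5, 17)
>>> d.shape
(5, 5)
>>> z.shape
(17, 5, 31, 29, 17)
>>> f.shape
(31, 31)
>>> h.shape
(31, 29)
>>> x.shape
(5, 5)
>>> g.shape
(29, 31)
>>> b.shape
(29, 17, 5)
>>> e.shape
(17,)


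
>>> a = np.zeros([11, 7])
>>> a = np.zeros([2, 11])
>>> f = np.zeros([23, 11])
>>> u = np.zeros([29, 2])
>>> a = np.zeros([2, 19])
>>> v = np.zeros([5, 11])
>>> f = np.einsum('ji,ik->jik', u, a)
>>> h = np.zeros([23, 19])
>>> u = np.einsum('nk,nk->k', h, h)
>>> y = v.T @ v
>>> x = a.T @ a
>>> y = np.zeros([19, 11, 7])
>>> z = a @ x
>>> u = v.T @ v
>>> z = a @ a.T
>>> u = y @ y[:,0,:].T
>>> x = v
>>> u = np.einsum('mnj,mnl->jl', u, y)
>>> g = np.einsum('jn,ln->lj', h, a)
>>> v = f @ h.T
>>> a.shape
(2, 19)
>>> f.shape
(29, 2, 19)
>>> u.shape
(19, 7)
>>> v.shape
(29, 2, 23)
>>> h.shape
(23, 19)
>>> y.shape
(19, 11, 7)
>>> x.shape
(5, 11)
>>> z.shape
(2, 2)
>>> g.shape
(2, 23)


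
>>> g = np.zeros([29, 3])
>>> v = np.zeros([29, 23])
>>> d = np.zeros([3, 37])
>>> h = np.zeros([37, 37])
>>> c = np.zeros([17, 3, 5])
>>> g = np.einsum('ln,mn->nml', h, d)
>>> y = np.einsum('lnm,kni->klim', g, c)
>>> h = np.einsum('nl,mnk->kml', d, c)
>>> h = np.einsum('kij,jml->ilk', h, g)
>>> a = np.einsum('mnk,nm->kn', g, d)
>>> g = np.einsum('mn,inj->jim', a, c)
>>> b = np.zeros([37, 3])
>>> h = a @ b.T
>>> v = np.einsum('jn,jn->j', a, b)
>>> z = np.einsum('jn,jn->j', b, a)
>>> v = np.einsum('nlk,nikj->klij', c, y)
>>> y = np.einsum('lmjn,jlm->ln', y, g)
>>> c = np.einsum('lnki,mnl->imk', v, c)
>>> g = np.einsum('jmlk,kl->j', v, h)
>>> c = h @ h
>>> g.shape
(5,)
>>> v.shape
(5, 3, 37, 37)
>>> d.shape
(3, 37)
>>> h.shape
(37, 37)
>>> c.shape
(37, 37)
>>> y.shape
(17, 37)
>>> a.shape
(37, 3)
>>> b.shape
(37, 3)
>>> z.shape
(37,)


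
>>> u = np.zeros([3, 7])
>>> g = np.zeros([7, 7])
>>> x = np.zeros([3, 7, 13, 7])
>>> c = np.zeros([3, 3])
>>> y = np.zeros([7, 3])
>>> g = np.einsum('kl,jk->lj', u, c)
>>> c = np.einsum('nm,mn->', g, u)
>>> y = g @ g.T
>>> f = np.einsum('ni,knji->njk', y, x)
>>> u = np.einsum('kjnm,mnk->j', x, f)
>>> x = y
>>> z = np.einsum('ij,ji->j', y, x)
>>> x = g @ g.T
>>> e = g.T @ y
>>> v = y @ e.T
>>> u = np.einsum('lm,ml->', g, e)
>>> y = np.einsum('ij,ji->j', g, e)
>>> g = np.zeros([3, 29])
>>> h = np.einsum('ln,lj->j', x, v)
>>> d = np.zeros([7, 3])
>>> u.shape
()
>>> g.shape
(3, 29)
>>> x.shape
(7, 7)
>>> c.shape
()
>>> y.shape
(3,)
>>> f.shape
(7, 13, 3)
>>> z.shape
(7,)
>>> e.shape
(3, 7)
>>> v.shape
(7, 3)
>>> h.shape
(3,)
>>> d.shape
(7, 3)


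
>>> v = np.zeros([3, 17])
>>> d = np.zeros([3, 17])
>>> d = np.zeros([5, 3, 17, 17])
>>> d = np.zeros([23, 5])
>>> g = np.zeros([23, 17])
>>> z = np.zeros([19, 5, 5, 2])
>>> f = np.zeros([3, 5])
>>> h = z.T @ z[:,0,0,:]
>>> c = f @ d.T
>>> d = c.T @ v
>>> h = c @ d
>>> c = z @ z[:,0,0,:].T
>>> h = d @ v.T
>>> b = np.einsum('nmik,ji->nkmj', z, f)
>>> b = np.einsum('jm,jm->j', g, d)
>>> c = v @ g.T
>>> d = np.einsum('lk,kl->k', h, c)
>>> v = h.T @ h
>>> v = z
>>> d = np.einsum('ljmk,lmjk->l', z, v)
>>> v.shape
(19, 5, 5, 2)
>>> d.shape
(19,)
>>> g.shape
(23, 17)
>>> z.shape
(19, 5, 5, 2)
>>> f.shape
(3, 5)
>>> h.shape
(23, 3)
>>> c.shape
(3, 23)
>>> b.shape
(23,)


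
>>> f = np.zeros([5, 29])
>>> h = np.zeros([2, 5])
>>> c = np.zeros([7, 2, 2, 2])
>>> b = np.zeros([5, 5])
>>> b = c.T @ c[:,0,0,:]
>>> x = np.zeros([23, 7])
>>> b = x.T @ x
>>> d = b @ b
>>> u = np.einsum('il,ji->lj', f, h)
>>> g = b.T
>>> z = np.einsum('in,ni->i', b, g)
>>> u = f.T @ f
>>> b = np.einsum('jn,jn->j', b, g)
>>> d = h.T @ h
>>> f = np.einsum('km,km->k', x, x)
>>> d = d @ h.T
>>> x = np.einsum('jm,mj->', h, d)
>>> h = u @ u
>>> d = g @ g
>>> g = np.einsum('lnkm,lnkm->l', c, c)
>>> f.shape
(23,)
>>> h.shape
(29, 29)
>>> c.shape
(7, 2, 2, 2)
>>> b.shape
(7,)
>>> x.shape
()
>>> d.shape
(7, 7)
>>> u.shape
(29, 29)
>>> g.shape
(7,)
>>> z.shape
(7,)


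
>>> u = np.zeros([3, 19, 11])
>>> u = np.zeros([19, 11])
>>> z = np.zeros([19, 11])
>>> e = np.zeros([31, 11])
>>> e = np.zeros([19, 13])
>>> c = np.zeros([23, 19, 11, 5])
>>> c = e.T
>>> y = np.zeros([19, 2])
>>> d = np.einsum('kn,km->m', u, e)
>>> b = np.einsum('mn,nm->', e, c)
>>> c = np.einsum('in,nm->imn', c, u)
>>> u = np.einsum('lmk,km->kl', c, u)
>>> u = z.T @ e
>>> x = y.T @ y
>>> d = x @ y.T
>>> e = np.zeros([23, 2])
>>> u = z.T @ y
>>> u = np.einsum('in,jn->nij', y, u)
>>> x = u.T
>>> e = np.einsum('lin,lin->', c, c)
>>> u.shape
(2, 19, 11)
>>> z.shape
(19, 11)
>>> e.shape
()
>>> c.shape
(13, 11, 19)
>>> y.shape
(19, 2)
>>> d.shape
(2, 19)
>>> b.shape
()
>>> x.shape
(11, 19, 2)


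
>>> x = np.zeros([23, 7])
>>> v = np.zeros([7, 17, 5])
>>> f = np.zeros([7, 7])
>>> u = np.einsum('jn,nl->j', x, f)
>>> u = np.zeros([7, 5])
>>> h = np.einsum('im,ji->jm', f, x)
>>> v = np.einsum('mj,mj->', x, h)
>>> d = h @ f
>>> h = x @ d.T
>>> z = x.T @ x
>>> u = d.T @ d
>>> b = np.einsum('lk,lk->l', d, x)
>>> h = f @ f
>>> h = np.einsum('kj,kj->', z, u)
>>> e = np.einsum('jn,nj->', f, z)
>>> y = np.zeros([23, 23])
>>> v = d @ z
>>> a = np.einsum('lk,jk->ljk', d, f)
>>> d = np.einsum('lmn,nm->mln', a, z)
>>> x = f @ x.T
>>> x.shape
(7, 23)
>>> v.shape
(23, 7)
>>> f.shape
(7, 7)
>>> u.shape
(7, 7)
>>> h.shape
()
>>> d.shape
(7, 23, 7)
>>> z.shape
(7, 7)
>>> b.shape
(23,)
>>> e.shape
()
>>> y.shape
(23, 23)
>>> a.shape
(23, 7, 7)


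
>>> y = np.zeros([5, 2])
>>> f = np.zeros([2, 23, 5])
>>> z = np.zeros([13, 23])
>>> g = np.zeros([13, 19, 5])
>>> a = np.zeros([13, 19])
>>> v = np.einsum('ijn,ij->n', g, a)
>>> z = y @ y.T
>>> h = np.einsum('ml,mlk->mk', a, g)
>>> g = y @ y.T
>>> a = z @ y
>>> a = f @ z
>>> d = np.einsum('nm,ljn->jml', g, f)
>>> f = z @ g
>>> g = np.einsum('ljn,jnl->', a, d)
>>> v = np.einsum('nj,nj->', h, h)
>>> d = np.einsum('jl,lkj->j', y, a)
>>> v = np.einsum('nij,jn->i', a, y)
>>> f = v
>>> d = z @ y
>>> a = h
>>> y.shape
(5, 2)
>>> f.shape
(23,)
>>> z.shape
(5, 5)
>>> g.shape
()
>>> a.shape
(13, 5)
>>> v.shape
(23,)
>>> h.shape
(13, 5)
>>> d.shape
(5, 2)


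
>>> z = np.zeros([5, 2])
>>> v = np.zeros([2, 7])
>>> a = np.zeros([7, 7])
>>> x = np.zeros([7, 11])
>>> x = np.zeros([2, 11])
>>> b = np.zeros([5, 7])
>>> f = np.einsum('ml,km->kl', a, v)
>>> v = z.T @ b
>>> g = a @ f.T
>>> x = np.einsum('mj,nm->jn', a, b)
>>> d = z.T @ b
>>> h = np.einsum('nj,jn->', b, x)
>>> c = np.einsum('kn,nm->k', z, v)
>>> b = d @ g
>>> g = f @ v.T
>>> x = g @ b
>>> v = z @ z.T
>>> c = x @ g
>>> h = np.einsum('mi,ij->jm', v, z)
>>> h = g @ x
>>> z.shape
(5, 2)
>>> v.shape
(5, 5)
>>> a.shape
(7, 7)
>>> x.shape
(2, 2)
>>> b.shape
(2, 2)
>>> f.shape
(2, 7)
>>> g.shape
(2, 2)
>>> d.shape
(2, 7)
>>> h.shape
(2, 2)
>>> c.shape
(2, 2)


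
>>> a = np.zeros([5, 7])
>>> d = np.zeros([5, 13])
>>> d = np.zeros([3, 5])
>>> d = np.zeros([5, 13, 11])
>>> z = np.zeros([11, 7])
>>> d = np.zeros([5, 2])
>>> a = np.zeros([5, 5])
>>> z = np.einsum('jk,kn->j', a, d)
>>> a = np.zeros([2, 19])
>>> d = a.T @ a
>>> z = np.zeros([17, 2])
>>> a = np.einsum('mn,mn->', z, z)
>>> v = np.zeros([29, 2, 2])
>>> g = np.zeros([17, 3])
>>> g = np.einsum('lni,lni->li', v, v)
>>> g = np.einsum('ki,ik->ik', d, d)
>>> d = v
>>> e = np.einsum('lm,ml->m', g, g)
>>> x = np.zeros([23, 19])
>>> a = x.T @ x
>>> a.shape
(19, 19)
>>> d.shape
(29, 2, 2)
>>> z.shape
(17, 2)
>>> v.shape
(29, 2, 2)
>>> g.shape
(19, 19)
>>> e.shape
(19,)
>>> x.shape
(23, 19)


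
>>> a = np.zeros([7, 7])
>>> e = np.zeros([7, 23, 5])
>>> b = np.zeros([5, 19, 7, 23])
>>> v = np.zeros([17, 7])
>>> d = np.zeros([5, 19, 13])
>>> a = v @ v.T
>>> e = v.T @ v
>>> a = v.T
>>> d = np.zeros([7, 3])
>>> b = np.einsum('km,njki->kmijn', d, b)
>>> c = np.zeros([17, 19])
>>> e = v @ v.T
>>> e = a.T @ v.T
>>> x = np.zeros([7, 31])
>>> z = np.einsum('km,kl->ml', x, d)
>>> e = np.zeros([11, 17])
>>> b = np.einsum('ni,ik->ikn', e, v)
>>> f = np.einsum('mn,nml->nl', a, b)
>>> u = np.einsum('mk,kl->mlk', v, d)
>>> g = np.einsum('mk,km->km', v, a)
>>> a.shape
(7, 17)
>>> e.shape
(11, 17)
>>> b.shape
(17, 7, 11)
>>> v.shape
(17, 7)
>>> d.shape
(7, 3)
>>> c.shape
(17, 19)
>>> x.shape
(7, 31)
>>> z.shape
(31, 3)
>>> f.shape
(17, 11)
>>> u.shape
(17, 3, 7)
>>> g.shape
(7, 17)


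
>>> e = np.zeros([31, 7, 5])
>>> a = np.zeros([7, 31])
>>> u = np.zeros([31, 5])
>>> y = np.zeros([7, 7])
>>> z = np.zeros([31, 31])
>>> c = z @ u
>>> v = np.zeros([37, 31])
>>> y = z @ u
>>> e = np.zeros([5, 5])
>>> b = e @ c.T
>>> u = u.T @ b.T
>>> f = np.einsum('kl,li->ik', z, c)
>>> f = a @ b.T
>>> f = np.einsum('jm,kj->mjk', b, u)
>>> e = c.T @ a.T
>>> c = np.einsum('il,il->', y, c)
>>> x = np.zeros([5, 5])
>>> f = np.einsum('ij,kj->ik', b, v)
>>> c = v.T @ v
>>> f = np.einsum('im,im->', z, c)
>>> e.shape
(5, 7)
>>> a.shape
(7, 31)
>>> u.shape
(5, 5)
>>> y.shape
(31, 5)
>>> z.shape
(31, 31)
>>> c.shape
(31, 31)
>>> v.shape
(37, 31)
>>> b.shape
(5, 31)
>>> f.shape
()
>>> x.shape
(5, 5)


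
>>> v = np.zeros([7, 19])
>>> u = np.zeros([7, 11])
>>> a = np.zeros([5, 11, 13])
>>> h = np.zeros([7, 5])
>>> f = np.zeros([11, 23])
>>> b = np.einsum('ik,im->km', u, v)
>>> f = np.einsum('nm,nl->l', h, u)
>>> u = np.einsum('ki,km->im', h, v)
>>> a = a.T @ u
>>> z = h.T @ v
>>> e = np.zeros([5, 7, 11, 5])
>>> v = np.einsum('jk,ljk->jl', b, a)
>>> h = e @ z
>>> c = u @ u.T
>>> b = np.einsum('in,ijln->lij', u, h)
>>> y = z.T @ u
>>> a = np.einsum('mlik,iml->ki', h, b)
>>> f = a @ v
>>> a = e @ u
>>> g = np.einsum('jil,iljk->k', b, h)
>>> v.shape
(11, 13)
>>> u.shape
(5, 19)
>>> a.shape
(5, 7, 11, 19)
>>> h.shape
(5, 7, 11, 19)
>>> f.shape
(19, 13)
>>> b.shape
(11, 5, 7)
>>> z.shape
(5, 19)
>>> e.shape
(5, 7, 11, 5)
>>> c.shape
(5, 5)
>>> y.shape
(19, 19)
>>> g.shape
(19,)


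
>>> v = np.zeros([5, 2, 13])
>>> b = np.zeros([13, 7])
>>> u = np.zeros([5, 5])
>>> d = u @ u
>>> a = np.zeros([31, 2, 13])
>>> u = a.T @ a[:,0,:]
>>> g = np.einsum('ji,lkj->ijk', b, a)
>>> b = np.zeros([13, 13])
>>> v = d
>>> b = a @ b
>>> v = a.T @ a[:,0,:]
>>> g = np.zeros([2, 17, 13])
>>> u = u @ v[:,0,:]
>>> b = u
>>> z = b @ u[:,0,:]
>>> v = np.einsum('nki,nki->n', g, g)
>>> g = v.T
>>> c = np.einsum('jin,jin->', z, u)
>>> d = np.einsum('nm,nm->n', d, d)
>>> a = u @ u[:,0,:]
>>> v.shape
(2,)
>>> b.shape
(13, 2, 13)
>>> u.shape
(13, 2, 13)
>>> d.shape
(5,)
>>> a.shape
(13, 2, 13)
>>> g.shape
(2,)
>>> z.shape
(13, 2, 13)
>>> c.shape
()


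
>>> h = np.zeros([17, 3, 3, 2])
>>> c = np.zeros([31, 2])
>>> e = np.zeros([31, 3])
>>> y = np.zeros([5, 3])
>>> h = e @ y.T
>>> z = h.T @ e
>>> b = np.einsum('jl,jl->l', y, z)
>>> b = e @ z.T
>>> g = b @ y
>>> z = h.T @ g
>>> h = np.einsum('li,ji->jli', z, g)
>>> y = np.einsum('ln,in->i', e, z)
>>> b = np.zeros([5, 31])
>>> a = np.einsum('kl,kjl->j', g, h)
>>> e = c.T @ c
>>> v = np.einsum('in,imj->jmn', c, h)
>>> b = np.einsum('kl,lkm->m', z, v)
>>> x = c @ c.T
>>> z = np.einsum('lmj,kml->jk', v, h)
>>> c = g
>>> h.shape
(31, 5, 3)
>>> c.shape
(31, 3)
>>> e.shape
(2, 2)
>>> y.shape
(5,)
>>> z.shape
(2, 31)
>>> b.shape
(2,)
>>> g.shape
(31, 3)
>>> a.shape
(5,)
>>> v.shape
(3, 5, 2)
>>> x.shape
(31, 31)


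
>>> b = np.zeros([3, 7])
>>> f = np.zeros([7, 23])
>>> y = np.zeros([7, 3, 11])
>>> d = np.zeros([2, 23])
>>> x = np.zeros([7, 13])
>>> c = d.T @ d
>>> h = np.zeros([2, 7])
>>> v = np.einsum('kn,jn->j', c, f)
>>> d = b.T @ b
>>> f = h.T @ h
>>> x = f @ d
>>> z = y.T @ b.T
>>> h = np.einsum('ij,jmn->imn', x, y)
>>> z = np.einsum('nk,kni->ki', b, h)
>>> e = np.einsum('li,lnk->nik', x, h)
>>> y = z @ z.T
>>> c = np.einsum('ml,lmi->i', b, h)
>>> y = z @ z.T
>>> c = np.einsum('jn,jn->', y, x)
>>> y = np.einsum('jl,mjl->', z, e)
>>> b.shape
(3, 7)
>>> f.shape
(7, 7)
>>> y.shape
()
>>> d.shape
(7, 7)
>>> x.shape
(7, 7)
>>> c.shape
()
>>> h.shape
(7, 3, 11)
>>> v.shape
(7,)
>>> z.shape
(7, 11)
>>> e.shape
(3, 7, 11)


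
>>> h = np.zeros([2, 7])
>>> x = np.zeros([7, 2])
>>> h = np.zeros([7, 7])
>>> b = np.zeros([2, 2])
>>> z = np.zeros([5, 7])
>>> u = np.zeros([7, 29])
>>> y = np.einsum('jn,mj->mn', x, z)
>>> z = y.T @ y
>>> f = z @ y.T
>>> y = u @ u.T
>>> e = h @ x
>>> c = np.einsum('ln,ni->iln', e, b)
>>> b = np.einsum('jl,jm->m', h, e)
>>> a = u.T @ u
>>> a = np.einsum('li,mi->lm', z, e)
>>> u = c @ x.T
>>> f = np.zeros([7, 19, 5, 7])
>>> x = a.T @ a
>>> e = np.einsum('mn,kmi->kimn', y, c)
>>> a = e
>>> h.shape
(7, 7)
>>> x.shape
(7, 7)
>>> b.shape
(2,)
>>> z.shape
(2, 2)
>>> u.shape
(2, 7, 7)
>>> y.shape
(7, 7)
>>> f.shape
(7, 19, 5, 7)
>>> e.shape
(2, 2, 7, 7)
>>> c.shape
(2, 7, 2)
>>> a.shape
(2, 2, 7, 7)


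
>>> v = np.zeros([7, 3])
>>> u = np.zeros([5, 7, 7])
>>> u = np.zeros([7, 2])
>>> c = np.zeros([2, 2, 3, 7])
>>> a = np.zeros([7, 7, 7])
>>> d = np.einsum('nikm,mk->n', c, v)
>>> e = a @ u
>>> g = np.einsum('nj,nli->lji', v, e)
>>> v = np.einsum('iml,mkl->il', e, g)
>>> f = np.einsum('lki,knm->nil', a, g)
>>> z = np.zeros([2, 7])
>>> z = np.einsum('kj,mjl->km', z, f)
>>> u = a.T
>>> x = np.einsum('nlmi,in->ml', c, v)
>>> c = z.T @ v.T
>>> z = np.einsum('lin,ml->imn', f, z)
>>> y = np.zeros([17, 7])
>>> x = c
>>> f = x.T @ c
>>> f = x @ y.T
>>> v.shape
(7, 2)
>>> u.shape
(7, 7, 7)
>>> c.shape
(3, 7)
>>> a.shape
(7, 7, 7)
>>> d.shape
(2,)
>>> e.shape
(7, 7, 2)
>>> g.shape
(7, 3, 2)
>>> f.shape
(3, 17)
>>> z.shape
(7, 2, 7)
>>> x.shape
(3, 7)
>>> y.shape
(17, 7)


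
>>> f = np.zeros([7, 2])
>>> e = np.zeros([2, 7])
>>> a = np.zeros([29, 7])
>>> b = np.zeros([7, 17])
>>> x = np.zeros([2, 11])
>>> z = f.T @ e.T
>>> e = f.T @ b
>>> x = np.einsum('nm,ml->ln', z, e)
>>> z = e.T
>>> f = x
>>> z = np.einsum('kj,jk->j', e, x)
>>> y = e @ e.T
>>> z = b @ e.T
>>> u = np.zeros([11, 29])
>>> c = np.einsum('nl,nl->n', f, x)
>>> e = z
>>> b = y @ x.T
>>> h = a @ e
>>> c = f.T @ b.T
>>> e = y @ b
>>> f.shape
(17, 2)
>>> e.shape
(2, 17)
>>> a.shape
(29, 7)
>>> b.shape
(2, 17)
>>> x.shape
(17, 2)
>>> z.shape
(7, 2)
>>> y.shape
(2, 2)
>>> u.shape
(11, 29)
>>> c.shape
(2, 2)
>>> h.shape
(29, 2)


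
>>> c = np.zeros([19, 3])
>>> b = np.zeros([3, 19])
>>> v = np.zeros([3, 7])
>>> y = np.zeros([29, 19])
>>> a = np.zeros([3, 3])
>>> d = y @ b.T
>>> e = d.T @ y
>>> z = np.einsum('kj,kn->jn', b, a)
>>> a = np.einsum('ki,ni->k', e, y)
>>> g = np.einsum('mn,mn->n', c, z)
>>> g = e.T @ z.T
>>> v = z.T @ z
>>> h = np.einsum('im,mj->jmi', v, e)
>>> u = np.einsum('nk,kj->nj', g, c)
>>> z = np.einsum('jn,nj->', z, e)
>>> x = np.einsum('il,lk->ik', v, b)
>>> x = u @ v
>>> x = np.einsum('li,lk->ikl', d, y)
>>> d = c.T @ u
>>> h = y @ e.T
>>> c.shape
(19, 3)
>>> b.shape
(3, 19)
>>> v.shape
(3, 3)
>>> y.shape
(29, 19)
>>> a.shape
(3,)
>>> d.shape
(3, 3)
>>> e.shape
(3, 19)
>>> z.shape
()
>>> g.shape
(19, 19)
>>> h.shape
(29, 3)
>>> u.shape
(19, 3)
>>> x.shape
(3, 19, 29)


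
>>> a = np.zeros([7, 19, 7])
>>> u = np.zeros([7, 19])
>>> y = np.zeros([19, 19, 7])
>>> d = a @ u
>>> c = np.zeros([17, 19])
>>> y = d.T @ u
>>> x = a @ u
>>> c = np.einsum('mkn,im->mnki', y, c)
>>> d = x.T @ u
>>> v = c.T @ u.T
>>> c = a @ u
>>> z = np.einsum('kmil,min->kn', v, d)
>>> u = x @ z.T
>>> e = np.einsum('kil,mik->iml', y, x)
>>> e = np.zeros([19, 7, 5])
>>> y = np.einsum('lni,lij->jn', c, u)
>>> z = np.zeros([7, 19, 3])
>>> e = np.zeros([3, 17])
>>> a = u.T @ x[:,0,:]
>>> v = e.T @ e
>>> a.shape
(17, 19, 19)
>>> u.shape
(7, 19, 17)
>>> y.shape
(17, 19)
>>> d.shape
(19, 19, 19)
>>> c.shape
(7, 19, 19)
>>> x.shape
(7, 19, 19)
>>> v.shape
(17, 17)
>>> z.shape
(7, 19, 3)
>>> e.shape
(3, 17)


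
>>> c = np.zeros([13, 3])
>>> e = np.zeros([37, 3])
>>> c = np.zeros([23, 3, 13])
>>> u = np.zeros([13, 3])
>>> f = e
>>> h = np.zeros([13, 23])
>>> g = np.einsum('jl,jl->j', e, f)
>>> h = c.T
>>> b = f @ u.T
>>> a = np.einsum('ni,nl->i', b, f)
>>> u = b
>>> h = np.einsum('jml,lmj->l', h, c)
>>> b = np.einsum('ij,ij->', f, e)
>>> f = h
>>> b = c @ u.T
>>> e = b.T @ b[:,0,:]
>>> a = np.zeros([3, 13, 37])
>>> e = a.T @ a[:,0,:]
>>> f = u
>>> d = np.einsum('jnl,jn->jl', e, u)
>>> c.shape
(23, 3, 13)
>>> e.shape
(37, 13, 37)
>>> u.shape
(37, 13)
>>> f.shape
(37, 13)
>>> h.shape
(23,)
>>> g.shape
(37,)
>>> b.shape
(23, 3, 37)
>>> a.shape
(3, 13, 37)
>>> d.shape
(37, 37)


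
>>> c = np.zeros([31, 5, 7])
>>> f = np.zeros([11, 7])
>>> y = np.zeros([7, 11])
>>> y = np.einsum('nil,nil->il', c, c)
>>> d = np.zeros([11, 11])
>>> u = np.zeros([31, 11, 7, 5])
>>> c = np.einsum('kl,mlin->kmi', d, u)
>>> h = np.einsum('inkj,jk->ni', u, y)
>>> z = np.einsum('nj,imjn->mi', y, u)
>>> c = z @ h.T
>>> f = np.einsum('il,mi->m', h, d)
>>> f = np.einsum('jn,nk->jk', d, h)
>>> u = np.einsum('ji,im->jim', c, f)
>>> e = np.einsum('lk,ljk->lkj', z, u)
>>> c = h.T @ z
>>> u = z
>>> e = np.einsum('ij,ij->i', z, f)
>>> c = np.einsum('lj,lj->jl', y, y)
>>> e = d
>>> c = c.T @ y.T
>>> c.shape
(5, 5)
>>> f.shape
(11, 31)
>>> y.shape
(5, 7)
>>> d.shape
(11, 11)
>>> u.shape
(11, 31)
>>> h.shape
(11, 31)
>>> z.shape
(11, 31)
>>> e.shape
(11, 11)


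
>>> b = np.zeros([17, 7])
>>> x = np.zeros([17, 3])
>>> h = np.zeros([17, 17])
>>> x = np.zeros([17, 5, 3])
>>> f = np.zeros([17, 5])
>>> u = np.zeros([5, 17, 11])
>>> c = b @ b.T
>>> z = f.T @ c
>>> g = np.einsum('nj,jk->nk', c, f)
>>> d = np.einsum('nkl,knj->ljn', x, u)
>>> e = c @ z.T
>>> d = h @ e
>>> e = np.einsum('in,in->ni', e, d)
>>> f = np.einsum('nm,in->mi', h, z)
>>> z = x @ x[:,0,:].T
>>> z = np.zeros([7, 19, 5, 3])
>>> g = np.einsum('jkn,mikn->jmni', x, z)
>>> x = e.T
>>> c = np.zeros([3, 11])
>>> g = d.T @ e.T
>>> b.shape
(17, 7)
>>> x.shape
(17, 5)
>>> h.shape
(17, 17)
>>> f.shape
(17, 5)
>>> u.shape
(5, 17, 11)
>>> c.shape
(3, 11)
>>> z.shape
(7, 19, 5, 3)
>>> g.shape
(5, 5)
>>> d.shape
(17, 5)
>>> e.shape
(5, 17)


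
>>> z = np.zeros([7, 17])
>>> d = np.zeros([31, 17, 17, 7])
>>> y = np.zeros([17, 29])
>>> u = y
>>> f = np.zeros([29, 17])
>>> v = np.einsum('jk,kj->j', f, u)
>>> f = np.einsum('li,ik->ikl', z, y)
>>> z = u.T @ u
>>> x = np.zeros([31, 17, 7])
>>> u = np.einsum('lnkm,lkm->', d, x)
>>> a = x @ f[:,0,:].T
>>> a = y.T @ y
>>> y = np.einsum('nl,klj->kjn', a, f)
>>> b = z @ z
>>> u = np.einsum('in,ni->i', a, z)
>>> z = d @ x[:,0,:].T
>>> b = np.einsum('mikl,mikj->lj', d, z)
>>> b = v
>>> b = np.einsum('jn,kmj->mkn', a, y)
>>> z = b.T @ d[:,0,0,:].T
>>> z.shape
(29, 17, 31)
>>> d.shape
(31, 17, 17, 7)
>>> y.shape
(17, 7, 29)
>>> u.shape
(29,)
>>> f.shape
(17, 29, 7)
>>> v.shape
(29,)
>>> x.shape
(31, 17, 7)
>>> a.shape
(29, 29)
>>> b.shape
(7, 17, 29)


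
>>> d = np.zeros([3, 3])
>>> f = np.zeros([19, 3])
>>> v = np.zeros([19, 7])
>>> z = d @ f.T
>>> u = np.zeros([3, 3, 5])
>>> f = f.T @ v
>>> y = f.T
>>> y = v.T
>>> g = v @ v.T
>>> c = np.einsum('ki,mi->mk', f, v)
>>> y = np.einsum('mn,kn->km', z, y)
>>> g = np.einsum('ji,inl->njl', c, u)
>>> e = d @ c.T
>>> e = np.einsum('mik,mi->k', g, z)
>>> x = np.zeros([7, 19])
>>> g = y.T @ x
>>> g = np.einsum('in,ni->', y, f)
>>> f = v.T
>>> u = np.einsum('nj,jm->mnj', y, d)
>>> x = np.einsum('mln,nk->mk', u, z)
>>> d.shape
(3, 3)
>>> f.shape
(7, 19)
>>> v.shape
(19, 7)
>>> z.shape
(3, 19)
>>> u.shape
(3, 7, 3)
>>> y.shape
(7, 3)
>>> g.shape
()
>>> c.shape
(19, 3)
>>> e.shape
(5,)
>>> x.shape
(3, 19)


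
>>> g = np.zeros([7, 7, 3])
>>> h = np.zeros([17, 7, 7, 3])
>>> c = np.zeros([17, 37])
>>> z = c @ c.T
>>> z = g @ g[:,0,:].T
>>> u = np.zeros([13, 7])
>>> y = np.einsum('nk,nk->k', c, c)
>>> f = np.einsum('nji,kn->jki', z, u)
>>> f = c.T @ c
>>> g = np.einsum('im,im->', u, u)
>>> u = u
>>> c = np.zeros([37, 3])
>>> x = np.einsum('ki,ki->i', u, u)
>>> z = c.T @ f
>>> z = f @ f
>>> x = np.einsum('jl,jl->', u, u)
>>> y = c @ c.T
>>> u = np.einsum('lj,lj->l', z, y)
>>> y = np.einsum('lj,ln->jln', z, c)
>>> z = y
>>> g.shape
()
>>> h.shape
(17, 7, 7, 3)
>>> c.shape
(37, 3)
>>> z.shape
(37, 37, 3)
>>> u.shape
(37,)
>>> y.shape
(37, 37, 3)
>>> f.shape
(37, 37)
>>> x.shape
()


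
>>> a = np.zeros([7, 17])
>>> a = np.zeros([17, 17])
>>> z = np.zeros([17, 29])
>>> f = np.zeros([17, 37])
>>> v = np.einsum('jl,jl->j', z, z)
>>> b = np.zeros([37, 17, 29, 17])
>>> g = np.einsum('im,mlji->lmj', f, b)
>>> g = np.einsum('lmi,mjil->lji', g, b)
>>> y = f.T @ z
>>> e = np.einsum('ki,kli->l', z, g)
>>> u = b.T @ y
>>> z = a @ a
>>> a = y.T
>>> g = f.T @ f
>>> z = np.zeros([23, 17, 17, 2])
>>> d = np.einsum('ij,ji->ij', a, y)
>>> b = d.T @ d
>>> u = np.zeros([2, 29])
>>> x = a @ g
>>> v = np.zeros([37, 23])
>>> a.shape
(29, 37)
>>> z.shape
(23, 17, 17, 2)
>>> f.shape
(17, 37)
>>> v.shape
(37, 23)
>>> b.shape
(37, 37)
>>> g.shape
(37, 37)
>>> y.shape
(37, 29)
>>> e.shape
(17,)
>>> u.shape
(2, 29)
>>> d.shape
(29, 37)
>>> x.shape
(29, 37)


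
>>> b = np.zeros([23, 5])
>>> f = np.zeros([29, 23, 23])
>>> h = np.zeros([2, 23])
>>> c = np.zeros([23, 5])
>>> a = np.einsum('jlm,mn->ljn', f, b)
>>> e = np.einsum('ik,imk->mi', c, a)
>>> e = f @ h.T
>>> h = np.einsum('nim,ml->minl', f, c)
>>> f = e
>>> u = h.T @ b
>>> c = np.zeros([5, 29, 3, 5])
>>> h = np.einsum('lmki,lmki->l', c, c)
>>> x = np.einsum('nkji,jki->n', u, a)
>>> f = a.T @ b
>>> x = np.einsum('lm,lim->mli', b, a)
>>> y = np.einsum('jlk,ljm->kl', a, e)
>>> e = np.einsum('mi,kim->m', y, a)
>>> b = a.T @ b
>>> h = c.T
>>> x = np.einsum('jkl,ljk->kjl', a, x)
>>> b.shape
(5, 29, 5)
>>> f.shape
(5, 29, 5)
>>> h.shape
(5, 3, 29, 5)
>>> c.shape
(5, 29, 3, 5)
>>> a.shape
(23, 29, 5)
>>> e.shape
(5,)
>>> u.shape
(5, 29, 23, 5)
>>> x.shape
(29, 23, 5)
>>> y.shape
(5, 29)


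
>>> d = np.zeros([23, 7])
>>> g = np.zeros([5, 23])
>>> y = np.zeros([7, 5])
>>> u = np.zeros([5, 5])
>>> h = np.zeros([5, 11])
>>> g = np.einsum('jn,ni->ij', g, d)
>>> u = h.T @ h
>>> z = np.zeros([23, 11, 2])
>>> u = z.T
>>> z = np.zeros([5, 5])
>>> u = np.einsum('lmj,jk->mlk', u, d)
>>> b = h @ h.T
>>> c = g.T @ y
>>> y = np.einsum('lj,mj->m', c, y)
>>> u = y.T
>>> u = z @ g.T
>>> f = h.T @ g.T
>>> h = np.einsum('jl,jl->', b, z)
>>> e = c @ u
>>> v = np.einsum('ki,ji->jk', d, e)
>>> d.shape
(23, 7)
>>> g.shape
(7, 5)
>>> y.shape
(7,)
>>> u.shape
(5, 7)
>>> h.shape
()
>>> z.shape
(5, 5)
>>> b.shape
(5, 5)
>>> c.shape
(5, 5)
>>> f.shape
(11, 7)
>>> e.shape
(5, 7)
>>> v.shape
(5, 23)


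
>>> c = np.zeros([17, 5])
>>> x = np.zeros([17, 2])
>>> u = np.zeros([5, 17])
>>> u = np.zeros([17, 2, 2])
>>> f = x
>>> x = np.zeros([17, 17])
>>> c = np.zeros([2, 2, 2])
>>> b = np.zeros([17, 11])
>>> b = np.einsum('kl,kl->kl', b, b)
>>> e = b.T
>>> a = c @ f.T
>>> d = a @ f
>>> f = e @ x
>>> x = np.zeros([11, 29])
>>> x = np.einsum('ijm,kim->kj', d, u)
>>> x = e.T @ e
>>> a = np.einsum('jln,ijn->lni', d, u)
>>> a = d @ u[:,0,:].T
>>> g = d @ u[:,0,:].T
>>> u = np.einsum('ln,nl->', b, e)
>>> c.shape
(2, 2, 2)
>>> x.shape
(17, 17)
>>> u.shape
()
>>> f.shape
(11, 17)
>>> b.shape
(17, 11)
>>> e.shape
(11, 17)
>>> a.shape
(2, 2, 17)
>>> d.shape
(2, 2, 2)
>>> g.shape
(2, 2, 17)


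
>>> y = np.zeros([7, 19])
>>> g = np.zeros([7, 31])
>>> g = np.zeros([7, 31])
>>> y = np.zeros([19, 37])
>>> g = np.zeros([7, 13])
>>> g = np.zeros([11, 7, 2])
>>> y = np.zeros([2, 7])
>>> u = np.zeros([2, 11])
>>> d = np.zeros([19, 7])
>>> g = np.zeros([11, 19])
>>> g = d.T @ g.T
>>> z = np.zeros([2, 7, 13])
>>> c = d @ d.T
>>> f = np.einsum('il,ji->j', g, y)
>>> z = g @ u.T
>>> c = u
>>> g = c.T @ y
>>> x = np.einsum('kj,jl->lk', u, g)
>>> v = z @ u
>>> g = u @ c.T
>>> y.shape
(2, 7)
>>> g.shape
(2, 2)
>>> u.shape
(2, 11)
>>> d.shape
(19, 7)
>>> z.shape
(7, 2)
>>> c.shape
(2, 11)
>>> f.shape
(2,)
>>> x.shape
(7, 2)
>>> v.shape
(7, 11)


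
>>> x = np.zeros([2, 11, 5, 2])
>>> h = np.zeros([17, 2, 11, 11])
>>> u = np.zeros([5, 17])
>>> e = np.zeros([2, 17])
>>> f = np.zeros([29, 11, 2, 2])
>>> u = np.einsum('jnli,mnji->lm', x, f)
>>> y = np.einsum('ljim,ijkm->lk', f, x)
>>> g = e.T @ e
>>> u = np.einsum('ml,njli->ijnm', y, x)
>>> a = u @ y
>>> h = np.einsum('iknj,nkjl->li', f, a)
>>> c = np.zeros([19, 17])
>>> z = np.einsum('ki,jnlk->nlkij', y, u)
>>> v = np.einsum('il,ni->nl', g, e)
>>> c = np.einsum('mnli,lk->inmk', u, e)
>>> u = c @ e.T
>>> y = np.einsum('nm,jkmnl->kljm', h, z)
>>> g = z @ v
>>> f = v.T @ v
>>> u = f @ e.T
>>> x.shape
(2, 11, 5, 2)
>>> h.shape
(5, 29)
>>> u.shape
(17, 2)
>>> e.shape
(2, 17)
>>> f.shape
(17, 17)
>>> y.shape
(2, 2, 11, 29)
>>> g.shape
(11, 2, 29, 5, 17)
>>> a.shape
(2, 11, 2, 5)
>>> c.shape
(29, 11, 2, 17)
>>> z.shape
(11, 2, 29, 5, 2)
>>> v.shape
(2, 17)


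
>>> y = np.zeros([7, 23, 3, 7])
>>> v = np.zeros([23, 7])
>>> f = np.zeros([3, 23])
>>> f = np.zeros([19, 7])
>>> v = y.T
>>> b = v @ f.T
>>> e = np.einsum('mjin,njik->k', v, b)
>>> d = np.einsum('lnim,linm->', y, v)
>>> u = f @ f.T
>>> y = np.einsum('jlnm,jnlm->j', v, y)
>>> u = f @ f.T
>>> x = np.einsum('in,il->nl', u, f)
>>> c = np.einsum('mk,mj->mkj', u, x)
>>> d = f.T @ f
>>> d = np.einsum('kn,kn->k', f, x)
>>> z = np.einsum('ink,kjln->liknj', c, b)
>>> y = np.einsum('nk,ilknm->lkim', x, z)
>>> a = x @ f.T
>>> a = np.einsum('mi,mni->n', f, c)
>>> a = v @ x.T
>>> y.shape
(19, 7, 23, 3)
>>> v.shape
(7, 3, 23, 7)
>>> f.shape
(19, 7)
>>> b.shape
(7, 3, 23, 19)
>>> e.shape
(19,)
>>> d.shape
(19,)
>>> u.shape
(19, 19)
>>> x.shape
(19, 7)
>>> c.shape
(19, 19, 7)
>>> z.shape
(23, 19, 7, 19, 3)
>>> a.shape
(7, 3, 23, 19)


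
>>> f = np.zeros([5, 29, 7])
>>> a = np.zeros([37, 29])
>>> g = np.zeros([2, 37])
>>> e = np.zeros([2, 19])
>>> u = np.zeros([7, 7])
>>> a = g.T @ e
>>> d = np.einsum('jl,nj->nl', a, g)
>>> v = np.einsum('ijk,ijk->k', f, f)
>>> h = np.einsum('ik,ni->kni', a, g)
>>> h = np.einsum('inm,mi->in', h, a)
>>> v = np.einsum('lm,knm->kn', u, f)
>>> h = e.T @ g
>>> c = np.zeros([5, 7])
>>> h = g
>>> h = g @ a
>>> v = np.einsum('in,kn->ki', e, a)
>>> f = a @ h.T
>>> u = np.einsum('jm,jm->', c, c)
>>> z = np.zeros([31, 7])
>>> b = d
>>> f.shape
(37, 2)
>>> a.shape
(37, 19)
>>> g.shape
(2, 37)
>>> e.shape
(2, 19)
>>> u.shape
()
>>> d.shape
(2, 19)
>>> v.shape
(37, 2)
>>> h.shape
(2, 19)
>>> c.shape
(5, 7)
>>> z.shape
(31, 7)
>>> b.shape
(2, 19)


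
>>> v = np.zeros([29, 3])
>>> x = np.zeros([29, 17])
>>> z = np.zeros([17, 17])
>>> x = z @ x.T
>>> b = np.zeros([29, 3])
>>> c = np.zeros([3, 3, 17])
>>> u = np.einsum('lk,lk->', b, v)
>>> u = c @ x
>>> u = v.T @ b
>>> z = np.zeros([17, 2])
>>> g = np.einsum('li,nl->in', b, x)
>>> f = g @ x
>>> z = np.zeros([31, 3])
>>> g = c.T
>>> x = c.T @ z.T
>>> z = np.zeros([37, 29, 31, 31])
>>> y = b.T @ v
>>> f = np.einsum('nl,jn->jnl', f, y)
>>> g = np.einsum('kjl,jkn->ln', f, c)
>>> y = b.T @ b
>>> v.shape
(29, 3)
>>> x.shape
(17, 3, 31)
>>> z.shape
(37, 29, 31, 31)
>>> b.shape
(29, 3)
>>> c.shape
(3, 3, 17)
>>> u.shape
(3, 3)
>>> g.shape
(29, 17)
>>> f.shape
(3, 3, 29)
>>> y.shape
(3, 3)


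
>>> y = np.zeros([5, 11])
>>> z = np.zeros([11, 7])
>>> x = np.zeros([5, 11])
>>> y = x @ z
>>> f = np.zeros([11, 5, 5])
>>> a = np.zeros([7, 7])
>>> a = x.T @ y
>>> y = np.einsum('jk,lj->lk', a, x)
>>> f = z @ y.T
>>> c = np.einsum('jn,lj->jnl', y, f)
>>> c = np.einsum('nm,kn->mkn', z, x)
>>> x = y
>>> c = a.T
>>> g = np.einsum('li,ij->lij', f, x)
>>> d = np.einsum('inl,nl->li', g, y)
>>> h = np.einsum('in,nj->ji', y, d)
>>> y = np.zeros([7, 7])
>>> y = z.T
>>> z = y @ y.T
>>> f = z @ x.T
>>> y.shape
(7, 11)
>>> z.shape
(7, 7)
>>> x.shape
(5, 7)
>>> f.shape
(7, 5)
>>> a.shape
(11, 7)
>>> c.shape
(7, 11)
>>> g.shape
(11, 5, 7)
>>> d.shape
(7, 11)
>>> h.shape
(11, 5)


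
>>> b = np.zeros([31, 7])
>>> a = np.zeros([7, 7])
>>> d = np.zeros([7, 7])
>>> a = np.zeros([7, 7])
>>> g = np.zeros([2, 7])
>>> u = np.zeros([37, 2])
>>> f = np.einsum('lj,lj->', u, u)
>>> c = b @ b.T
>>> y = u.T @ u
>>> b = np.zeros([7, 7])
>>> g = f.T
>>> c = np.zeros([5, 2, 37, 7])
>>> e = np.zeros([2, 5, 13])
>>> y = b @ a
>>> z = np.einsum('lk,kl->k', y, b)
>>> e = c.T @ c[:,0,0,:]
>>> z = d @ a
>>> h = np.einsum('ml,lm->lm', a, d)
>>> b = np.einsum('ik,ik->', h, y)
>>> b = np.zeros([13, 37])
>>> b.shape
(13, 37)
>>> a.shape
(7, 7)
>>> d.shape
(7, 7)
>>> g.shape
()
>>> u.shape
(37, 2)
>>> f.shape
()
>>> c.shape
(5, 2, 37, 7)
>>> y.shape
(7, 7)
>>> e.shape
(7, 37, 2, 7)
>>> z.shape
(7, 7)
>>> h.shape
(7, 7)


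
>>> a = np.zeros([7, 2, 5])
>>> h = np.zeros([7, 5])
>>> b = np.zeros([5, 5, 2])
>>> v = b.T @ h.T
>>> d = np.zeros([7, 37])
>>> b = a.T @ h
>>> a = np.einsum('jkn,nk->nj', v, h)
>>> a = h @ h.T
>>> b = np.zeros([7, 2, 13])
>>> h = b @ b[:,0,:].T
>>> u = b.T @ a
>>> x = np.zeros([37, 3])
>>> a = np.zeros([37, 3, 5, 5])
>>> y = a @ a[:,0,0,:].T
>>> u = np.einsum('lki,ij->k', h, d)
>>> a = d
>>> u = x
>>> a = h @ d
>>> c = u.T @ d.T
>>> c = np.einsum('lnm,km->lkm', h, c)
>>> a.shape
(7, 2, 37)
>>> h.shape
(7, 2, 7)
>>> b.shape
(7, 2, 13)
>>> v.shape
(2, 5, 7)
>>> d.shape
(7, 37)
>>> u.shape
(37, 3)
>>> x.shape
(37, 3)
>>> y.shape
(37, 3, 5, 37)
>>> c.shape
(7, 3, 7)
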